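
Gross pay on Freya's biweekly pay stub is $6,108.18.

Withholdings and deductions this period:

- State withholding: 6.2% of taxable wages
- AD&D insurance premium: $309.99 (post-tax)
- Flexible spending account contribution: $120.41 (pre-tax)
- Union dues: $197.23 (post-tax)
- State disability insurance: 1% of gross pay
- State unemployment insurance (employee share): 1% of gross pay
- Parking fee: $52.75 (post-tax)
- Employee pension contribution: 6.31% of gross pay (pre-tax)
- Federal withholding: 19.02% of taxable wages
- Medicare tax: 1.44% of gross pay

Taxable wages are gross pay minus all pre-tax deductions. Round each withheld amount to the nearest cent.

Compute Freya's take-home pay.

$3,419.33

Flexible spending account contribution: $120.41
Employee pension contribution: $6,108.18 × 0.0631 = $385.43
Pre-tax total = $120.41 + $385.43 = $505.84
Taxable wages = $6,108.18 − $505.84 = $5,602.34
Federal withholding: $5,602.34 × 0.1902 = $1,065.57
State withholding: $5,602.34 × 0.062 = $347.35
State unemployment insurance (employee share): $6,108.18 × 0.01 = $61.08
State disability insurance: $6,108.18 × 0.01 = $61.08
Medicare tax: $6,108.18 × 0.0144 = $87.96
AD&D insurance premium: $309.99
Union dues: $197.23
Parking fee: $52.75
Total deductions = $120.41 + $385.43 + $1,065.57 + $347.35 + $61.08 + $61.08 + $87.96 + $309.99 + $197.23 + $52.75 = $2,688.85
Net pay = $6,108.18 − $2,688.85 = $3,419.33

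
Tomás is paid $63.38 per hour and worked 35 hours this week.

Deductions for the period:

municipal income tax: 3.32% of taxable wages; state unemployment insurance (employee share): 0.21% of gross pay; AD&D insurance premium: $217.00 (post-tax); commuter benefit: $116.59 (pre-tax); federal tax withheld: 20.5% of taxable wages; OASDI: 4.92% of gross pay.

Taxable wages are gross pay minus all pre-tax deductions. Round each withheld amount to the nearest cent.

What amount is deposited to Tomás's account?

Gross pay: 35 × $63.38 = $2218.30
Commuter benefit: $116.59
Taxable wages = $2218.30 − $116.59 = $2101.71
Federal tax withheld: $2101.71 × 0.205 = $430.85
Municipal income tax: $2101.71 × 0.0332 = $69.78
OASDI: $2218.30 × 0.0492 = $109.14
State unemployment insurance (employee share): $2218.30 × 0.0021 = $4.66
AD&D insurance premium: $217.00
Total deductions = $116.59 + $430.85 + $69.78 + $109.14 + $4.66 + $217.00 = $948.02
Net pay = $2218.30 − $948.02 = $1270.28

$1270.28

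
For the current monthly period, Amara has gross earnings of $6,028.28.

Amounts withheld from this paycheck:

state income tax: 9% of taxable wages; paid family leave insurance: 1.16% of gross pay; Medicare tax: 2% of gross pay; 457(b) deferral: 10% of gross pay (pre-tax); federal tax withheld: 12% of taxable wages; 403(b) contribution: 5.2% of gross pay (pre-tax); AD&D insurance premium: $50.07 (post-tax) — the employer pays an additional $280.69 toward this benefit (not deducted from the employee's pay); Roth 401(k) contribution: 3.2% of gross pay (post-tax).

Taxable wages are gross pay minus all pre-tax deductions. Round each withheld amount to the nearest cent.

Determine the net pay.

$3,604.99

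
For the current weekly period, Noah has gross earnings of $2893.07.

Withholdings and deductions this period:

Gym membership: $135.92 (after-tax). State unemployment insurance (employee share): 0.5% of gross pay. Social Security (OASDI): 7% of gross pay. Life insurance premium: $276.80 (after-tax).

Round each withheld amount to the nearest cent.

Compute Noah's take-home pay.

Social Security (OASDI): $2893.07 × 0.07 = $202.51
State unemployment insurance (employee share): $2893.07 × 0.005 = $14.47
Life insurance premium: $276.80
Gym membership: $135.92
Total deductions = $202.51 + $14.47 + $276.80 + $135.92 = $629.70
Net pay = $2893.07 − $629.70 = $2263.37

$2263.37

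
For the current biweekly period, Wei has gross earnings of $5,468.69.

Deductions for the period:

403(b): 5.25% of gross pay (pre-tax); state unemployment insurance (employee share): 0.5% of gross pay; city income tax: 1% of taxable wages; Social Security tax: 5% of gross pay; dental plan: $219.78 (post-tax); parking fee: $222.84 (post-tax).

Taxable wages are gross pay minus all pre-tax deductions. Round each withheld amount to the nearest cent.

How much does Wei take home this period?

$4,386.37

403(b): $5,468.69 × 0.0525 = $287.11
Taxable wages = $5,468.69 − $287.11 = $5,181.58
City income tax: $5,181.58 × 0.01 = $51.82
State unemployment insurance (employee share): $5,468.69 × 0.005 = $27.34
Social Security tax: $5,468.69 × 0.05 = $273.43
Dental plan: $219.78
Parking fee: $222.84
Total deductions = $287.11 + $51.82 + $27.34 + $273.43 + $219.78 + $222.84 = $1,082.32
Net pay = $5,468.69 − $1,082.32 = $4,386.37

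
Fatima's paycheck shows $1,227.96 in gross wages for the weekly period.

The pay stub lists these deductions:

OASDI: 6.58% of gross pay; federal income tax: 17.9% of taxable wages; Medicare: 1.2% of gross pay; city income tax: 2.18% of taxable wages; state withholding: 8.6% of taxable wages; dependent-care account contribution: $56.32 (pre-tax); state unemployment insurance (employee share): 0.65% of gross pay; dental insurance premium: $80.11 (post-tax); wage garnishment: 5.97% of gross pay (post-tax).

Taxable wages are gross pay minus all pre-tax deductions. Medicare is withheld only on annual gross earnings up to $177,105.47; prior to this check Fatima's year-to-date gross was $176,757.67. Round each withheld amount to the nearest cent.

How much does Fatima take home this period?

$589.25

Dependent-care account contribution: $56.32
Taxable wages = $1,227.96 − $56.32 = $1,171.64
Federal income tax: $1,171.64 × 0.179 = $209.72
State withholding: $1,171.64 × 0.086 = $100.76
City income tax: $1,171.64 × 0.0218 = $25.54
OASDI: $1,227.96 × 0.0658 = $80.80
Medicare: only $177,105.47 − $176,757.67 = $347.80 of this check is subject → $347.80 × 0.012 = $4.17
State unemployment insurance (employee share): $1,227.96 × 0.0065 = $7.98
Dental insurance premium: $80.11
Wage garnishment: $1,227.96 × 0.0597 = $73.31
Total deductions = $56.32 + $209.72 + $100.76 + $25.54 + $80.80 + $4.17 + $7.98 + $80.11 + $73.31 = $638.71
Net pay = $1,227.96 − $638.71 = $589.25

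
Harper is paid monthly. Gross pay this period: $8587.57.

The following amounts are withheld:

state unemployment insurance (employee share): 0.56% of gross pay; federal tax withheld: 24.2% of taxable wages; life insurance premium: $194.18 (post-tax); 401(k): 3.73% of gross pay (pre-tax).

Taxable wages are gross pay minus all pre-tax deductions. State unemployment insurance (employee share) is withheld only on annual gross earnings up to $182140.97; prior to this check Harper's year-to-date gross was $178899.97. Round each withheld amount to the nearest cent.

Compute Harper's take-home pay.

401(k): $8587.57 × 0.0373 = $320.32
Taxable wages = $8587.57 − $320.32 = $8267.25
Federal tax withheld: $8267.25 × 0.242 = $2000.67
State unemployment insurance (employee share): only $182140.97 − $178899.97 = $3241.00 of this check is subject → $3241.00 × 0.0056 = $18.15
Life insurance premium: $194.18
Total deductions = $320.32 + $2000.67 + $18.15 + $194.18 = $2533.32
Net pay = $8587.57 − $2533.32 = $6054.25

$6054.25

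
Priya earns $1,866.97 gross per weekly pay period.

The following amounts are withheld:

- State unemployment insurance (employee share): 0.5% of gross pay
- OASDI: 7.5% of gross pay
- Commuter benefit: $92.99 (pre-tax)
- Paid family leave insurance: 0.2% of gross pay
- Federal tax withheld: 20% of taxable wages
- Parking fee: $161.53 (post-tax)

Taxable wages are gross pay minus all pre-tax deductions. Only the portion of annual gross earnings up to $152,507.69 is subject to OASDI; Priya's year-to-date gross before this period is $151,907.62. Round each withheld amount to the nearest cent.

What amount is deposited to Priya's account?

$1,199.58

Commuter benefit: $92.99
Taxable wages = $1,866.97 − $92.99 = $1,773.98
Federal tax withheld: $1,773.98 × 0.2 = $354.80
Paid family leave insurance: $1,866.97 × 0.002 = $3.73
OASDI: only $152,507.69 − $151,907.62 = $600.07 of this check is subject → $600.07 × 0.075 = $45.01
State unemployment insurance (employee share): $1,866.97 × 0.005 = $9.33
Parking fee: $161.53
Total deductions = $92.99 + $354.80 + $3.73 + $45.01 + $9.33 + $161.53 = $667.39
Net pay = $1,866.97 − $667.39 = $1,199.58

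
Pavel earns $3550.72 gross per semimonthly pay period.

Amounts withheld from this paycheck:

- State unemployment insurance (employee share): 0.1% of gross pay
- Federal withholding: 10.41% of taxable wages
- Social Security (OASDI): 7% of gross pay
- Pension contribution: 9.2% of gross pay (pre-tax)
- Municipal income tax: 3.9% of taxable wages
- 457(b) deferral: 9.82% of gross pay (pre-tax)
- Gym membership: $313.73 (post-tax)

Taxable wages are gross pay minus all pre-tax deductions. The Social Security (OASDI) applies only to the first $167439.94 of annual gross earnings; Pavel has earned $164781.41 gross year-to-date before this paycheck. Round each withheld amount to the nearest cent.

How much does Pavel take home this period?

$1960.52

457(b) deferral: $3550.72 × 0.0982 = $348.68
Pension contribution: $3550.72 × 0.092 = $326.67
Pre-tax total = $348.68 + $326.67 = $675.35
Taxable wages = $3550.72 − $675.35 = $2875.37
Federal withholding: $2875.37 × 0.1041 = $299.33
Municipal income tax: $2875.37 × 0.039 = $112.14
Social Security (OASDI): only $167439.94 − $164781.41 = $2658.53 of this check is subject → $2658.53 × 0.07 = $186.10
State unemployment insurance (employee share): $3550.72 × 0.001 = $3.55
Gym membership: $313.73
Total deductions = $348.68 + $326.67 + $299.33 + $112.14 + $186.10 + $3.55 + $313.73 = $1590.20
Net pay = $3550.72 − $1590.20 = $1960.52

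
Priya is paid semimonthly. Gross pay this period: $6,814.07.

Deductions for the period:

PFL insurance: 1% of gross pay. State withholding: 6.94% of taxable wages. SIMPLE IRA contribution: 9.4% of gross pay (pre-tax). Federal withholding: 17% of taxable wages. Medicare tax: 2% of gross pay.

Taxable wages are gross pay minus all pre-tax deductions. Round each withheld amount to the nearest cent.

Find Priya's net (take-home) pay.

$4,491.19

SIMPLE IRA contribution: $6,814.07 × 0.094 = $640.52
Taxable wages = $6,814.07 − $640.52 = $6,173.55
Federal withholding: $6,173.55 × 0.17 = $1,049.50
State withholding: $6,173.55 × 0.0694 = $428.44
Medicare tax: $6,814.07 × 0.02 = $136.28
PFL insurance: $6,814.07 × 0.01 = $68.14
Total deductions = $640.52 + $1,049.50 + $428.44 + $136.28 + $68.14 = $2,322.88
Net pay = $6,814.07 − $2,322.88 = $4,491.19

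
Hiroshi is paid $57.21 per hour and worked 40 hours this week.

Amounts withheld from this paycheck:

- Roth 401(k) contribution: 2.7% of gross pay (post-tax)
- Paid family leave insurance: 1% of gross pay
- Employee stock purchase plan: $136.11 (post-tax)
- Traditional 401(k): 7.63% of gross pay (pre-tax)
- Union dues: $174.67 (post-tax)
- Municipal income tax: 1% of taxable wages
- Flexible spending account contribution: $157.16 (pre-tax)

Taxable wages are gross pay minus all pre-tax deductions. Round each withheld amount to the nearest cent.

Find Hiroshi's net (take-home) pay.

$1541.62

Gross pay: 40 × $57.21 = $2288.40
Traditional 401(k): $2288.40 × 0.0763 = $174.60
Flexible spending account contribution: $157.16
Pre-tax total = $174.60 + $157.16 = $331.76
Taxable wages = $2288.40 − $331.76 = $1956.64
Municipal income tax: $1956.64 × 0.01 = $19.57
Paid family leave insurance: $2288.40 × 0.01 = $22.88
Employee stock purchase plan: $136.11
Union dues: $174.67
Roth 401(k) contribution: $2288.40 × 0.027 = $61.79
Total deductions = $174.60 + $157.16 + $19.57 + $22.88 + $136.11 + $174.67 + $61.79 = $746.78
Net pay = $2288.40 − $746.78 = $1541.62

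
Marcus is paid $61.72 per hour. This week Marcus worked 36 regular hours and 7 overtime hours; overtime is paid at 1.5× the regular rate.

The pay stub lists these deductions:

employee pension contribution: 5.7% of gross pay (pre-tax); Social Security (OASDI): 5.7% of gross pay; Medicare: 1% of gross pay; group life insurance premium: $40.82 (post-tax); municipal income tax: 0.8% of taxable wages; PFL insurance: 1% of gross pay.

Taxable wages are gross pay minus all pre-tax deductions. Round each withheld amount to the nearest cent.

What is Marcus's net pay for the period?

Regular pay: 36 × $61.72 = $2,221.92
Overtime pay: 7 × $61.72 × 1.5 = $648.06
Gross pay = $2,221.92 + $648.06 = $2,869.98
Employee pension contribution: $2,869.98 × 0.057 = $163.59
Taxable wages = $2,869.98 − $163.59 = $2,706.39
Municipal income tax: $2,706.39 × 0.008 = $21.65
PFL insurance: $2,869.98 × 0.01 = $28.70
Medicare: $2,869.98 × 0.01 = $28.70
Social Security (OASDI): $2,869.98 × 0.057 = $163.59
Group life insurance premium: $40.82
Total deductions = $163.59 + $21.65 + $28.70 + $28.70 + $163.59 + $40.82 = $447.05
Net pay = $2,869.98 − $447.05 = $2,422.93

$2,422.93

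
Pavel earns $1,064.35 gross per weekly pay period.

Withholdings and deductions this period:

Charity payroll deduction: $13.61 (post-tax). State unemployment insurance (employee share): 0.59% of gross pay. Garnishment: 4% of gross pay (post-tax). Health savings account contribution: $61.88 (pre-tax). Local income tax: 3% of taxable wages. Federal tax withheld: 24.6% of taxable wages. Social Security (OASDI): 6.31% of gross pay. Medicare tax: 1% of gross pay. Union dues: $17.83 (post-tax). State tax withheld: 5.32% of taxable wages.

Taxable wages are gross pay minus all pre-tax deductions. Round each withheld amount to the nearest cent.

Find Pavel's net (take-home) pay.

Health savings account contribution: $61.88
Taxable wages = $1,064.35 − $61.88 = $1,002.47
Local income tax: $1,002.47 × 0.03 = $30.07
Federal tax withheld: $1,002.47 × 0.246 = $246.61
State tax withheld: $1,002.47 × 0.0532 = $53.33
Medicare tax: $1,064.35 × 0.01 = $10.64
State unemployment insurance (employee share): $1,064.35 × 0.0059 = $6.28
Social Security (OASDI): $1,064.35 × 0.0631 = $67.16
Garnishment: $1,064.35 × 0.04 = $42.57
Charity payroll deduction: $13.61
Union dues: $17.83
Total deductions = $61.88 + $30.07 + $246.61 + $53.33 + $10.64 + $6.28 + $67.16 + $42.57 + $13.61 + $17.83 = $549.98
Net pay = $1,064.35 − $549.98 = $514.37

$514.37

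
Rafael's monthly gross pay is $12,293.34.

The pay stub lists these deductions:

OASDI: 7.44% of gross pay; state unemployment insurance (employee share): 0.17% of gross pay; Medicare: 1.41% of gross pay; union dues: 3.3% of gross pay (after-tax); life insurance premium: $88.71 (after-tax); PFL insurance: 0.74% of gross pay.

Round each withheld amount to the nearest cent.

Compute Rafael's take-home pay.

$10,599.12

PFL insurance: $12,293.34 × 0.0074 = $90.97
Medicare: $12,293.34 × 0.0141 = $173.34
State unemployment insurance (employee share): $12,293.34 × 0.0017 = $20.90
OASDI: $12,293.34 × 0.0744 = $914.62
Life insurance premium: $88.71
Union dues: $12,293.34 × 0.033 = $405.68
Total deductions = $90.97 + $173.34 + $20.90 + $914.62 + $88.71 + $405.68 = $1,694.22
Net pay = $12,293.34 − $1,694.22 = $10,599.12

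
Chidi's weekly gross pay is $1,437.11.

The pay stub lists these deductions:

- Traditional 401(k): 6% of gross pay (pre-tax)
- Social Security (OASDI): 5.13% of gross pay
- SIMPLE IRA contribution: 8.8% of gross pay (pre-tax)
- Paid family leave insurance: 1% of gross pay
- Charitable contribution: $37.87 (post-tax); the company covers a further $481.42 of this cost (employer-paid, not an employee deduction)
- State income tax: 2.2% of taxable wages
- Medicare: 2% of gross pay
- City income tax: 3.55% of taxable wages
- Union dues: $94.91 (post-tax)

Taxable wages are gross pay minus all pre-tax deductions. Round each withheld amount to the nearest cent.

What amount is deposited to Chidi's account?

$904.39

Traditional 401(k): $1,437.11 × 0.06 = $86.23
SIMPLE IRA contribution: $1,437.11 × 0.088 = $126.47
Pre-tax total = $86.23 + $126.47 = $212.70
Taxable wages = $1,437.11 − $212.70 = $1,224.41
City income tax: $1,224.41 × 0.0355 = $43.47
State income tax: $1,224.41 × 0.022 = $26.94
Social Security (OASDI): $1,437.11 × 0.0513 = $73.72
Medicare: $1,437.11 × 0.02 = $28.74
Paid family leave insurance: $1,437.11 × 0.01 = $14.37
Charitable contribution: $37.87
Union dues: $94.91
(Employer's $481.42 toward charitable contribution is not withheld from the employee.)
Total deductions = $86.23 + $126.47 + $43.47 + $26.94 + $73.72 + $28.74 + $14.37 + $37.87 + $94.91 = $532.72
Net pay = $1,437.11 − $532.72 = $904.39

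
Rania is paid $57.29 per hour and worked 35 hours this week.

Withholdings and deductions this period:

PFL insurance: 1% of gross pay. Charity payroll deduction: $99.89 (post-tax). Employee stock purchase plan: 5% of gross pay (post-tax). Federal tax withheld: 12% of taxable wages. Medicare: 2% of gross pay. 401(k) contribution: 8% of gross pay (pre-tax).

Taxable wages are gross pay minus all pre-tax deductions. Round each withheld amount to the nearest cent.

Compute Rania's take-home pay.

Gross pay: 35 × $57.29 = $2,005.15
401(k) contribution: $2,005.15 × 0.08 = $160.41
Taxable wages = $2,005.15 − $160.41 = $1,844.74
Federal tax withheld: $1,844.74 × 0.12 = $221.37
Medicare: $2,005.15 × 0.02 = $40.10
PFL insurance: $2,005.15 × 0.01 = $20.05
Employee stock purchase plan: $2,005.15 × 0.05 = $100.26
Charity payroll deduction: $99.89
Total deductions = $160.41 + $221.37 + $40.10 + $20.05 + $100.26 + $99.89 = $642.08
Net pay = $2,005.15 − $642.08 = $1,363.07

$1,363.07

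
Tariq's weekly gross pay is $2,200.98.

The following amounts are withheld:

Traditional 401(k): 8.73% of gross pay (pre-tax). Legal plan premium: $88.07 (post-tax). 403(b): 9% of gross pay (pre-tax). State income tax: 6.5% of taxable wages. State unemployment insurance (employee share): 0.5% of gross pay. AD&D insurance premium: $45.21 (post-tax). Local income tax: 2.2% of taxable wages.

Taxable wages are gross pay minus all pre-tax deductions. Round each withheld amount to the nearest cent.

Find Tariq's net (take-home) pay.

Traditional 401(k): $2,200.98 × 0.0873 = $192.15
403(b): $2,200.98 × 0.09 = $198.09
Pre-tax total = $192.15 + $198.09 = $390.24
Taxable wages = $2,200.98 − $390.24 = $1,810.74
State income tax: $1,810.74 × 0.065 = $117.70
Local income tax: $1,810.74 × 0.022 = $39.84
State unemployment insurance (employee share): $2,200.98 × 0.005 = $11.00
Legal plan premium: $88.07
AD&D insurance premium: $45.21
Total deductions = $192.15 + $198.09 + $117.70 + $39.84 + $11.00 + $88.07 + $45.21 = $692.06
Net pay = $2,200.98 − $692.06 = $1,508.92

$1,508.92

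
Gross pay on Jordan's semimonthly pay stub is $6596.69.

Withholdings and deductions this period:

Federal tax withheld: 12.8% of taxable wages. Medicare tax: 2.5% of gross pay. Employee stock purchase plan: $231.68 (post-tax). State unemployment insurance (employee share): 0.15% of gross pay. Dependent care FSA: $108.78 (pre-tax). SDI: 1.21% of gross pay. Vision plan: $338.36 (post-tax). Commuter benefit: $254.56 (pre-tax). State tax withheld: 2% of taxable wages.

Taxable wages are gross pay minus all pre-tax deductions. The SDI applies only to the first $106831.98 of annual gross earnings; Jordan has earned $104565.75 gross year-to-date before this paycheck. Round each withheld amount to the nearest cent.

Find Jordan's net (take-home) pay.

Dependent care FSA: $108.78
Commuter benefit: $254.56
Pre-tax total = $108.78 + $254.56 = $363.34
Taxable wages = $6596.69 − $363.34 = $6233.35
State tax withheld: $6233.35 × 0.02 = $124.67
Federal tax withheld: $6233.35 × 0.128 = $797.87
Medicare tax: $6596.69 × 0.025 = $164.92
State unemployment insurance (employee share): $6596.69 × 0.0015 = $9.90
SDI: only $106831.98 − $104565.75 = $2266.23 of this check is subject → $2266.23 × 0.0121 = $27.42
Employee stock purchase plan: $231.68
Vision plan: $338.36
Total deductions = $108.78 + $254.56 + $124.67 + $797.87 + $164.92 + $9.90 + $27.42 + $231.68 + $338.36 = $2058.16
Net pay = $6596.69 − $2058.16 = $4538.53

$4538.53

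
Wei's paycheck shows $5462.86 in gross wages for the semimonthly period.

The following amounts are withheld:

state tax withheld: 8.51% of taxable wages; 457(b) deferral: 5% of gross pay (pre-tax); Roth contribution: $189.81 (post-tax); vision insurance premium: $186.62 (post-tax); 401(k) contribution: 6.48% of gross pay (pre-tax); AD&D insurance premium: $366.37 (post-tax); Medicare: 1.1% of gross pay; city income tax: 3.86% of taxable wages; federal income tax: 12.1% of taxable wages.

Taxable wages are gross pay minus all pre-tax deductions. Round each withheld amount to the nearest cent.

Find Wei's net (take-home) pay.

$2849.54

401(k) contribution: $5462.86 × 0.0648 = $353.99
457(b) deferral: $5462.86 × 0.05 = $273.14
Pre-tax total = $353.99 + $273.14 = $627.13
Taxable wages = $5462.86 − $627.13 = $4835.73
State tax withheld: $4835.73 × 0.0851 = $411.52
City income tax: $4835.73 × 0.0386 = $186.66
Federal income tax: $4835.73 × 0.121 = $585.12
Medicare: $5462.86 × 0.011 = $60.09
AD&D insurance premium: $366.37
Roth contribution: $189.81
Vision insurance premium: $186.62
Total deductions = $353.99 + $273.14 + $411.52 + $186.66 + $585.12 + $60.09 + $366.37 + $189.81 + $186.62 = $2613.32
Net pay = $5462.86 − $2613.32 = $2849.54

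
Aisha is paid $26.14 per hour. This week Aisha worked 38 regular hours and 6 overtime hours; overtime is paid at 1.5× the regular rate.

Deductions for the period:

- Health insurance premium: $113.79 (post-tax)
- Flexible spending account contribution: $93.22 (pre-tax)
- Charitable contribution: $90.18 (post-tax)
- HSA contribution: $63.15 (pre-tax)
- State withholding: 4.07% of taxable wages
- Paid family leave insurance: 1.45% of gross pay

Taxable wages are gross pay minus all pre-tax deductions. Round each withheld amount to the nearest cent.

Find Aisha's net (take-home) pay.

$806.79

Regular pay: 38 × $26.14 = $993.32
Overtime pay: 6 × $26.14 × 1.5 = $235.26
Gross pay = $993.32 + $235.26 = $1228.58
HSA contribution: $63.15
Flexible spending account contribution: $93.22
Pre-tax total = $63.15 + $93.22 = $156.37
Taxable wages = $1228.58 − $156.37 = $1072.21
State withholding: $1072.21 × 0.0407 = $43.64
Paid family leave insurance: $1228.58 × 0.0145 = $17.81
Health insurance premium: $113.79
Charitable contribution: $90.18
Total deductions = $63.15 + $93.22 + $43.64 + $17.81 + $113.79 + $90.18 = $421.79
Net pay = $1228.58 − $421.79 = $806.79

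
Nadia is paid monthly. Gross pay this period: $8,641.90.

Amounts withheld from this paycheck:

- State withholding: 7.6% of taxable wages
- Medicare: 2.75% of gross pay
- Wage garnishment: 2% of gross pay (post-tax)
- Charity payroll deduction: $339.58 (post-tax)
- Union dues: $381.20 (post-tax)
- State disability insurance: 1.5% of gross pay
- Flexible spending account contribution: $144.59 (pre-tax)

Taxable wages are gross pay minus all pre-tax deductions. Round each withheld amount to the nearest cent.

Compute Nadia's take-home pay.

$6,590.61

Flexible spending account contribution: $144.59
Taxable wages = $8,641.90 − $144.59 = $8,497.31
State withholding: $8,497.31 × 0.076 = $645.80
Medicare: $8,641.90 × 0.0275 = $237.65
State disability insurance: $8,641.90 × 0.015 = $129.63
Wage garnishment: $8,641.90 × 0.02 = $172.84
Charity payroll deduction: $339.58
Union dues: $381.20
Total deductions = $144.59 + $645.80 + $237.65 + $129.63 + $172.84 + $339.58 + $381.20 = $2,051.29
Net pay = $8,641.90 − $2,051.29 = $6,590.61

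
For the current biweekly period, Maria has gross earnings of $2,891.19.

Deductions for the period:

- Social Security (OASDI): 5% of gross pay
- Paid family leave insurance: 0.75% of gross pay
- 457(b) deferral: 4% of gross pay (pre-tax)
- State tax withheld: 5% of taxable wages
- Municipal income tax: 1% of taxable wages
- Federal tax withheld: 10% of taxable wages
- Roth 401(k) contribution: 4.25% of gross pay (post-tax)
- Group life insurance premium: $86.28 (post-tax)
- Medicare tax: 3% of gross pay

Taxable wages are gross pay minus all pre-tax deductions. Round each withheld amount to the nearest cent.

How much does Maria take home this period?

457(b) deferral: $2,891.19 × 0.04 = $115.65
Taxable wages = $2,891.19 − $115.65 = $2,775.54
Municipal income tax: $2,775.54 × 0.01 = $27.76
State tax withheld: $2,775.54 × 0.05 = $138.78
Federal tax withheld: $2,775.54 × 0.1 = $277.55
Paid family leave insurance: $2,891.19 × 0.0075 = $21.68
Medicare tax: $2,891.19 × 0.03 = $86.74
Social Security (OASDI): $2,891.19 × 0.05 = $144.56
Group life insurance premium: $86.28
Roth 401(k) contribution: $2,891.19 × 0.0425 = $122.88
Total deductions = $115.65 + $27.76 + $138.78 + $277.55 + $21.68 + $86.74 + $144.56 + $86.28 + $122.88 = $1,021.88
Net pay = $2,891.19 − $1,021.88 = $1,869.31

$1,869.31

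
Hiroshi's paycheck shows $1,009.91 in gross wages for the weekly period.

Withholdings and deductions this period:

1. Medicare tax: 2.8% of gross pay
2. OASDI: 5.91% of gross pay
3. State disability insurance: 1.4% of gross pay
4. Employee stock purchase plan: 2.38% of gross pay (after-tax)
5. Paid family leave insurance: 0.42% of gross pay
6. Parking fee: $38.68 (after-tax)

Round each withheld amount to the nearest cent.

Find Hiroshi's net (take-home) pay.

$840.84

OASDI: $1,009.91 × 0.0591 = $59.69
Paid family leave insurance: $1,009.91 × 0.0042 = $4.24
Medicare tax: $1,009.91 × 0.028 = $28.28
State disability insurance: $1,009.91 × 0.014 = $14.14
Parking fee: $38.68
Employee stock purchase plan: $1,009.91 × 0.0238 = $24.04
Total deductions = $59.69 + $4.24 + $28.28 + $14.14 + $38.68 + $24.04 = $169.07
Net pay = $1,009.91 − $169.07 = $840.84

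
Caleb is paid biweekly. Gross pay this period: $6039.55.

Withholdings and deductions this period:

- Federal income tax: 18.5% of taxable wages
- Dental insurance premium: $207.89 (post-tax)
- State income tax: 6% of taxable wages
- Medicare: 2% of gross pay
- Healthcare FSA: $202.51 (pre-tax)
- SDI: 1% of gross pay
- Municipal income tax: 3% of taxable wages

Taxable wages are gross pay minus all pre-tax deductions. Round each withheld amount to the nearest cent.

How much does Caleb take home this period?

$3842.78

Healthcare FSA: $202.51
Taxable wages = $6039.55 − $202.51 = $5837.04
Federal income tax: $5837.04 × 0.185 = $1079.85
Municipal income tax: $5837.04 × 0.03 = $175.11
State income tax: $5837.04 × 0.06 = $350.22
Medicare: $6039.55 × 0.02 = $120.79
SDI: $6039.55 × 0.01 = $60.40
Dental insurance premium: $207.89
Total deductions = $202.51 + $1079.85 + $175.11 + $350.22 + $120.79 + $60.40 + $207.89 = $2196.77
Net pay = $6039.55 − $2196.77 = $3842.78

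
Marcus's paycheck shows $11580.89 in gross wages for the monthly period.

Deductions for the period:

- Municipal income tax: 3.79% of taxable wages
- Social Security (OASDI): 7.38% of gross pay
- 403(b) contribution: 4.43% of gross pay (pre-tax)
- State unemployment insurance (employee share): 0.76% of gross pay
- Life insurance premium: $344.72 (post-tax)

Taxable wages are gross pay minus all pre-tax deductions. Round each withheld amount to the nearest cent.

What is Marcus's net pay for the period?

403(b) contribution: $11580.89 × 0.0443 = $513.03
Taxable wages = $11580.89 − $513.03 = $11067.86
Municipal income tax: $11067.86 × 0.0379 = $419.47
Social Security (OASDI): $11580.89 × 0.0738 = $854.67
State unemployment insurance (employee share): $11580.89 × 0.0076 = $88.01
Life insurance premium: $344.72
Total deductions = $513.03 + $419.47 + $854.67 + $88.01 + $344.72 = $2219.90
Net pay = $11580.89 − $2219.90 = $9360.99

$9360.99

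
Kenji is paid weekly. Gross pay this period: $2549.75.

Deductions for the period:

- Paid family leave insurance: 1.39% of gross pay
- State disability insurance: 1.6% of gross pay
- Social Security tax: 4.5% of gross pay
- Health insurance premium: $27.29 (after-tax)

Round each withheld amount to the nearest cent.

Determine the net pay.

$2331.48

Social Security tax: $2549.75 × 0.045 = $114.74
State disability insurance: $2549.75 × 0.016 = $40.80
Paid family leave insurance: $2549.75 × 0.0139 = $35.44
Health insurance premium: $27.29
Total deductions = $114.74 + $40.80 + $35.44 + $27.29 = $218.27
Net pay = $2549.75 − $218.27 = $2331.48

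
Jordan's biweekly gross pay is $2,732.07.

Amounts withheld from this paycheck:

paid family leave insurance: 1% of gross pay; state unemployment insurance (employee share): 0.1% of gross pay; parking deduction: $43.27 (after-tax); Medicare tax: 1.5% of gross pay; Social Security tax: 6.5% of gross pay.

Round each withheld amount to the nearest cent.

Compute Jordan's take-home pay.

Social Security tax: $2,732.07 × 0.065 = $177.58
Medicare tax: $2,732.07 × 0.015 = $40.98
State unemployment insurance (employee share): $2,732.07 × 0.001 = $2.73
Paid family leave insurance: $2,732.07 × 0.01 = $27.32
Parking deduction: $43.27
Total deductions = $177.58 + $40.98 + $2.73 + $27.32 + $43.27 = $291.88
Net pay = $2,732.07 − $291.88 = $2,440.19

$2,440.19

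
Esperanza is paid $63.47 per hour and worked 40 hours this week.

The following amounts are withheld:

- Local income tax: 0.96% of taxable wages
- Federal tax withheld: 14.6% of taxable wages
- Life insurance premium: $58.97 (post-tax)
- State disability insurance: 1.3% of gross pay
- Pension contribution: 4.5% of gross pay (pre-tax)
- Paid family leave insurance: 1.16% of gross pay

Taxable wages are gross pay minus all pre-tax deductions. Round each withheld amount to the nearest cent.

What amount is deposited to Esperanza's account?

Gross pay: 40 × $63.47 = $2,538.80
Pension contribution: $2,538.80 × 0.045 = $114.25
Taxable wages = $2,538.80 − $114.25 = $2,424.55
Local income tax: $2,424.55 × 0.0096 = $23.28
Federal tax withheld: $2,424.55 × 0.146 = $353.98
Paid family leave insurance: $2,538.80 × 0.0116 = $29.45
State disability insurance: $2,538.80 × 0.013 = $33.00
Life insurance premium: $58.97
Total deductions = $114.25 + $23.28 + $353.98 + $29.45 + $33.00 + $58.97 = $612.93
Net pay = $2,538.80 − $612.93 = $1,925.87

$1,925.87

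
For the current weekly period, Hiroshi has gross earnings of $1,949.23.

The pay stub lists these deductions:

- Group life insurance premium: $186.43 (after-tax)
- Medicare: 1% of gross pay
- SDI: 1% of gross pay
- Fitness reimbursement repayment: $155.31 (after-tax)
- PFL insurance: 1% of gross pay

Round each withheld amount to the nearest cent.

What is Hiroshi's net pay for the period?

Medicare: $1,949.23 × 0.01 = $19.49
PFL insurance: $1,949.23 × 0.01 = $19.49
SDI: $1,949.23 × 0.01 = $19.49
Fitness reimbursement repayment: $155.31
Group life insurance premium: $186.43
Total deductions = $19.49 + $19.49 + $19.49 + $155.31 + $186.43 = $400.21
Net pay = $1,949.23 − $400.21 = $1,549.02

$1,549.02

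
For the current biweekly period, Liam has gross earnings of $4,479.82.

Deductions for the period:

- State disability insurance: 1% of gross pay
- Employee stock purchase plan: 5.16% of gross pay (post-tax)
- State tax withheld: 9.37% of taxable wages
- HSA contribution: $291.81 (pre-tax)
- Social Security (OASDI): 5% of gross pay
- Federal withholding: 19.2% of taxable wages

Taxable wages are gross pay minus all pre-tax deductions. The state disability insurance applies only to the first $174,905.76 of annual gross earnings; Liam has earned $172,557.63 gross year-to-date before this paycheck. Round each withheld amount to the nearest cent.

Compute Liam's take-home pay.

HSA contribution: $291.81
Taxable wages = $4,479.82 − $291.81 = $4,188.01
State tax withheld: $4,188.01 × 0.0937 = $392.42
Federal withholding: $4,188.01 × 0.192 = $804.10
Social Security (OASDI): $4,479.82 × 0.05 = $223.99
State disability insurance: only $174,905.76 − $172,557.63 = $2,348.13 of this check is subject → $2,348.13 × 0.01 = $23.48
Employee stock purchase plan: $4,479.82 × 0.0516 = $231.16
Total deductions = $291.81 + $392.42 + $804.10 + $223.99 + $23.48 + $231.16 = $1,966.96
Net pay = $4,479.82 − $1,966.96 = $2,512.86

$2,512.86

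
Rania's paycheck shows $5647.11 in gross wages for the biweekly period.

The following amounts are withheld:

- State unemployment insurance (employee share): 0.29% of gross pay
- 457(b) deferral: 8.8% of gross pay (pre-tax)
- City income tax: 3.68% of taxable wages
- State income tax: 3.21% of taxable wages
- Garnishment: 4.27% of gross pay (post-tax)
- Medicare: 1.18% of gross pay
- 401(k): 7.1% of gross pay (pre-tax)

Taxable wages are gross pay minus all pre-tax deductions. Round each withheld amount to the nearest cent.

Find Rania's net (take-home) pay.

$4097.85

401(k): $5647.11 × 0.071 = $400.94
457(b) deferral: $5647.11 × 0.088 = $496.95
Pre-tax total = $400.94 + $496.95 = $897.89
Taxable wages = $5647.11 − $897.89 = $4749.22
City income tax: $4749.22 × 0.0368 = $174.77
State income tax: $4749.22 × 0.0321 = $152.45
State unemployment insurance (employee share): $5647.11 × 0.0029 = $16.38
Medicare: $5647.11 × 0.0118 = $66.64
Garnishment: $5647.11 × 0.0427 = $241.13
Total deductions = $400.94 + $496.95 + $174.77 + $152.45 + $16.38 + $66.64 + $241.13 = $1549.26
Net pay = $5647.11 − $1549.26 = $4097.85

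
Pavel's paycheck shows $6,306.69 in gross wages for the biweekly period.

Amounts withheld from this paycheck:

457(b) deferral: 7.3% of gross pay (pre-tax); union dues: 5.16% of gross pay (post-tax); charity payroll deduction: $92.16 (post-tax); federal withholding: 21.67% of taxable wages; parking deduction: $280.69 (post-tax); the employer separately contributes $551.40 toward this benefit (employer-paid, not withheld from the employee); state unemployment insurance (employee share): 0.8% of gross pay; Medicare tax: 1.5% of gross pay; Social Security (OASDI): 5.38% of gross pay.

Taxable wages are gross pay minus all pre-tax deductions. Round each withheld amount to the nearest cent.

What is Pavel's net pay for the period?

457(b) deferral: $6,306.69 × 0.073 = $460.39
Taxable wages = $6,306.69 − $460.39 = $5,846.30
Federal withholding: $5,846.30 × 0.2167 = $1,266.89
Medicare tax: $6,306.69 × 0.015 = $94.60
Social Security (OASDI): $6,306.69 × 0.0538 = $339.30
State unemployment insurance (employee share): $6,306.69 × 0.008 = $50.45
Charity payroll deduction: $92.16
Parking deduction: $280.69
Union dues: $6,306.69 × 0.0516 = $325.43
(Employer's $551.40 toward parking deduction is not withheld from the employee.)
Total deductions = $460.39 + $1,266.89 + $94.60 + $339.30 + $50.45 + $92.16 + $280.69 + $325.43 = $2,909.91
Net pay = $6,306.69 − $2,909.91 = $3,396.78

$3,396.78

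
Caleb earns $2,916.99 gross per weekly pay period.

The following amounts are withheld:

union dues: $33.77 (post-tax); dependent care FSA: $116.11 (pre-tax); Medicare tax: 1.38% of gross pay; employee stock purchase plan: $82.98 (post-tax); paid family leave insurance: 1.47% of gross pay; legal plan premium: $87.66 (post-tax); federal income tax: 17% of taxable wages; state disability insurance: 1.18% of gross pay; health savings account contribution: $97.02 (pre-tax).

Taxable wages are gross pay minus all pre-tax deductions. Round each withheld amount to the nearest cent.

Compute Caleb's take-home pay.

$1,922.24

Dependent care FSA: $116.11
Health savings account contribution: $97.02
Pre-tax total = $116.11 + $97.02 = $213.13
Taxable wages = $2,916.99 − $213.13 = $2,703.86
Federal income tax: $2,703.86 × 0.17 = $459.66
Medicare tax: $2,916.99 × 0.0138 = $40.25
State disability insurance: $2,916.99 × 0.0118 = $34.42
Paid family leave insurance: $2,916.99 × 0.0147 = $42.88
Legal plan premium: $87.66
Union dues: $33.77
Employee stock purchase plan: $82.98
Total deductions = $116.11 + $97.02 + $459.66 + $40.25 + $34.42 + $42.88 + $87.66 + $33.77 + $82.98 = $994.75
Net pay = $2,916.99 − $994.75 = $1,922.24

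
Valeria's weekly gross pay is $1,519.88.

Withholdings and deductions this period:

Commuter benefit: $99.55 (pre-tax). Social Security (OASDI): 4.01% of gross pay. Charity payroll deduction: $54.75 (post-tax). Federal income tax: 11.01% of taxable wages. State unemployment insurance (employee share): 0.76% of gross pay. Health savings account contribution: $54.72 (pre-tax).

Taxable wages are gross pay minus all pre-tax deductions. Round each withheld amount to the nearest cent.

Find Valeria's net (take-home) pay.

$1,088.01

Health savings account contribution: $54.72
Commuter benefit: $99.55
Pre-tax total = $54.72 + $99.55 = $154.27
Taxable wages = $1,519.88 − $154.27 = $1,365.61
Federal income tax: $1,365.61 × 0.1101 = $150.35
Social Security (OASDI): $1,519.88 × 0.0401 = $60.95
State unemployment insurance (employee share): $1,519.88 × 0.0076 = $11.55
Charity payroll deduction: $54.75
Total deductions = $54.72 + $99.55 + $150.35 + $60.95 + $11.55 + $54.75 = $431.87
Net pay = $1,519.88 − $431.87 = $1,088.01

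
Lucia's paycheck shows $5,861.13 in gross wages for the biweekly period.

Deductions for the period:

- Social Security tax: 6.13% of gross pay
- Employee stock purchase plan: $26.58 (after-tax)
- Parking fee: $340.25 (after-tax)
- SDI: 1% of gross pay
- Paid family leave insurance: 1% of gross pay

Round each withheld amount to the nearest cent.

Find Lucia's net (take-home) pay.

$5,017.79

SDI: $5,861.13 × 0.01 = $58.61
Paid family leave insurance: $5,861.13 × 0.01 = $58.61
Social Security tax: $5,861.13 × 0.0613 = $359.29
Employee stock purchase plan: $26.58
Parking fee: $340.25
Total deductions = $58.61 + $58.61 + $359.29 + $26.58 + $340.25 = $843.34
Net pay = $5,861.13 − $843.34 = $5,017.79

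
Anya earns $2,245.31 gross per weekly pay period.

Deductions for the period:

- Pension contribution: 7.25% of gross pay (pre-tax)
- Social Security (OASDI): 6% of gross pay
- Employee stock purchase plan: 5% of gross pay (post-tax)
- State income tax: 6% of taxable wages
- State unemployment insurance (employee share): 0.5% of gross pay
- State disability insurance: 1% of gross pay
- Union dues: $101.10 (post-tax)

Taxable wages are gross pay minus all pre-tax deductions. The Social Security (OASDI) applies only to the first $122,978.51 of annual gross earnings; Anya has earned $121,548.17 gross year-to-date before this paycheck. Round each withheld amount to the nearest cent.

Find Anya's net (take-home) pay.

Pension contribution: $2,245.31 × 0.0725 = $162.78
Taxable wages = $2,245.31 − $162.78 = $2,082.53
State income tax: $2,082.53 × 0.06 = $124.95
State disability insurance: $2,245.31 × 0.01 = $22.45
State unemployment insurance (employee share): $2,245.31 × 0.005 = $11.23
Social Security (OASDI): only $122,978.51 − $121,548.17 = $1,430.34 of this check is subject → $1,430.34 × 0.06 = $85.82
Union dues: $101.10
Employee stock purchase plan: $2,245.31 × 0.05 = $112.27
Total deductions = $162.78 + $124.95 + $22.45 + $11.23 + $85.82 + $101.10 + $112.27 = $620.60
Net pay = $2,245.31 − $620.60 = $1,624.71

$1,624.71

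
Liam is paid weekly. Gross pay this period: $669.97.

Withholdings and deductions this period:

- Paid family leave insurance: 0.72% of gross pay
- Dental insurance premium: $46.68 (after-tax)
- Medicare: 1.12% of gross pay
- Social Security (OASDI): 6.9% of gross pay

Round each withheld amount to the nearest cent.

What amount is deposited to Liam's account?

Medicare: $669.97 × 0.0112 = $7.50
Paid family leave insurance: $669.97 × 0.0072 = $4.82
Social Security (OASDI): $669.97 × 0.069 = $46.23
Dental insurance premium: $46.68
Total deductions = $7.50 + $4.82 + $46.23 + $46.68 = $105.23
Net pay = $669.97 − $105.23 = $564.74

$564.74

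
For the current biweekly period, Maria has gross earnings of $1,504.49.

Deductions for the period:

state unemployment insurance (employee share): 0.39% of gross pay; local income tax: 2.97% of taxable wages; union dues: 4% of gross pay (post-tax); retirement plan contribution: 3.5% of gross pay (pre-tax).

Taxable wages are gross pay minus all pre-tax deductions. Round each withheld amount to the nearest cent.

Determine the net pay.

$1,342.66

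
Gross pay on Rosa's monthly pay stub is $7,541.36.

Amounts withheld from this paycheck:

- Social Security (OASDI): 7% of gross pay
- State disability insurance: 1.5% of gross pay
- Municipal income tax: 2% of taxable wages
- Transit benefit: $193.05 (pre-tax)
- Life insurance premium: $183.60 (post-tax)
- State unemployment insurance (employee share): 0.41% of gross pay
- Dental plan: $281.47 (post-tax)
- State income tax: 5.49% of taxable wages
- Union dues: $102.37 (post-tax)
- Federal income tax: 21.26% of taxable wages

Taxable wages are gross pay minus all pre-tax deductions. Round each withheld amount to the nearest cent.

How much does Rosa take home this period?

Transit benefit: $193.05
Taxable wages = $7,541.36 − $193.05 = $7,348.31
Municipal income tax: $7,348.31 × 0.02 = $146.97
Federal income tax: $7,348.31 × 0.2126 = $1,562.25
State income tax: $7,348.31 × 0.0549 = $403.42
State unemployment insurance (employee share): $7,541.36 × 0.0041 = $30.92
State disability insurance: $7,541.36 × 0.015 = $113.12
Social Security (OASDI): $7,541.36 × 0.07 = $527.90
Life insurance premium: $183.60
Union dues: $102.37
Dental plan: $281.47
Total deductions = $193.05 + $146.97 + $1,562.25 + $403.42 + $30.92 + $113.12 + $527.90 + $183.60 + $102.37 + $281.47 = $3,545.07
Net pay = $7,541.36 − $3,545.07 = $3,996.29

$3,996.29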